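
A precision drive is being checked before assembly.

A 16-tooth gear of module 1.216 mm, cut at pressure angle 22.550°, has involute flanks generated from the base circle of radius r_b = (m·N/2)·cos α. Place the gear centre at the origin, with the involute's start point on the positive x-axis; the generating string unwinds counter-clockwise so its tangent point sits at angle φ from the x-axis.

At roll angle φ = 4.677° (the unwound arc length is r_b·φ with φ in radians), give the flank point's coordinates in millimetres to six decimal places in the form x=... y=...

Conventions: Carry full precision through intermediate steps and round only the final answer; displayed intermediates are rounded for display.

x=9.014130 y=0.001628

single-mesh involute tooth geometry (16T wheel at module 1.216)
pitch radius r_p = m·N/2 = 1.216·16/2 = 9.728000
base radius r_b = r_p·cos α = 9.728000·cos 22.550° = 8.984248
roll angle φ = 4.677° = 0.08162905 rad
x = r_b·(cos φ + φ·sin φ) = 9.014130
y = r_b·(sin φ − φ·cos φ) = 0.001628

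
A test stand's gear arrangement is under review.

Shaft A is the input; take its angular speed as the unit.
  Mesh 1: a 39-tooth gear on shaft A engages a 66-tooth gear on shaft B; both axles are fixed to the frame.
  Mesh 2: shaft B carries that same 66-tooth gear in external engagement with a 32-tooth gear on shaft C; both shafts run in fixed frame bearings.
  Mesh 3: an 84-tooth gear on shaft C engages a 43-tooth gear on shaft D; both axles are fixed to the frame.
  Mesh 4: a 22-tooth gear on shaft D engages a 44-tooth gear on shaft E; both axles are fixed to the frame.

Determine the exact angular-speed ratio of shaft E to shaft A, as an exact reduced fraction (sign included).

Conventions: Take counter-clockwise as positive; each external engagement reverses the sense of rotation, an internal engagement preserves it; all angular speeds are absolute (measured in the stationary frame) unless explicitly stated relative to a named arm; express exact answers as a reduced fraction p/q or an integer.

class = fixed-axis compound train [4 meshes; 4 ratios multiply, 4 sense flips]
mesh 1 [39T→66T]: running ratio 13/22, sense −
mesh 2 [66T→32T]: running ratio 39/32, sense +
mesh 3 [84T→43T]: running ratio 819/344, sense −
mesh 4 [22T→44T]: running ratio 819/688, sense +
ω_out/ω_in = 819/688

819/688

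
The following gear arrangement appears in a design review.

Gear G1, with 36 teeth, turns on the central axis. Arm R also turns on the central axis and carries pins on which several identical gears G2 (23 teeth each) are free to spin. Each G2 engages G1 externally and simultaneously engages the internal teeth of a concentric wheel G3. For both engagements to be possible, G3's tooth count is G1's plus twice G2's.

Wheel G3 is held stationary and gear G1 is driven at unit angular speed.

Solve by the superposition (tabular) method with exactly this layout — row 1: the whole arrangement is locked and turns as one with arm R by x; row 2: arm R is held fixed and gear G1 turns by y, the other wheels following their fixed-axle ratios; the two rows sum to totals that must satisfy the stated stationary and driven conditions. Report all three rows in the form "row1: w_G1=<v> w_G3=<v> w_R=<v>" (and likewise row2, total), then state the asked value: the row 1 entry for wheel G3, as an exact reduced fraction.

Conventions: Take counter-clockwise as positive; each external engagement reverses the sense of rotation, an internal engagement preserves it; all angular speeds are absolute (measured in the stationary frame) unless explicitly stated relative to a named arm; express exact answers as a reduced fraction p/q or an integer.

class = planetary set [G3 = 36+2·23 = 82; Willis about the carrier]
row 1 — lock + rotate with arm: ω_sun = ω_ring = ω_arm = x
row 2 — arm fixed, fixed-axis ratios: sun y, ring −(36/82)·y, arm 0
boundary: total ω_ring = x − (36/82)·y = 0 and total ω_sun = x + y = 1  ⇒  y = 41/59, x = 18/59
row 2 ring = −(36/82)·41/59 = -18/59
totals (row 1 + row 2): sun 18/59 + 41/59 = 1, ring 18/59 + (-18/59) = 0, arm 18/59 + 0 = 18/59
asked cell (row1, ring) = 18/59

row1: w_G1=18/59 w_G3=18/59 w_R=18/59
row2: w_G1=41/59 w_G3=-18/59 w_R=0
total: w_G1=1 w_G3=0 w_R=18/59
asked value: 18/59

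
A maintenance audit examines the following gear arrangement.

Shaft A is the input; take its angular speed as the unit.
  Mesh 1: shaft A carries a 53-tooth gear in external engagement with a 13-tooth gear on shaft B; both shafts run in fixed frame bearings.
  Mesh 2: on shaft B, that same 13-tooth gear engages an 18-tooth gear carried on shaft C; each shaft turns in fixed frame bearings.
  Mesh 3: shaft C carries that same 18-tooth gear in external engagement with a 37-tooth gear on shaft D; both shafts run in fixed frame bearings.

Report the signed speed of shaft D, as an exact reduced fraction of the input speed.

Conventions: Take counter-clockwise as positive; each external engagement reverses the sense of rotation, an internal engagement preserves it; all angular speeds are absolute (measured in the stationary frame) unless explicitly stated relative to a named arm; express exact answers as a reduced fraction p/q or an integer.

3-mesh fixed-axis compound train (all bearings frame-fixed)
mesh 1 [53T→13T]: |ω|/ω_in = 1×53/13 = 53/13, sense flips to −
mesh 2 [13T→18T]: |ω|/ω_in = (53/13)×13/18 = 53/18, sense flips to +
mesh 3 [18T→37T]: |ω|/ω_in = (53/18)×18/37 = 53/37, sense flips to −
signed output speed (× input speed) = -53/37

-53/37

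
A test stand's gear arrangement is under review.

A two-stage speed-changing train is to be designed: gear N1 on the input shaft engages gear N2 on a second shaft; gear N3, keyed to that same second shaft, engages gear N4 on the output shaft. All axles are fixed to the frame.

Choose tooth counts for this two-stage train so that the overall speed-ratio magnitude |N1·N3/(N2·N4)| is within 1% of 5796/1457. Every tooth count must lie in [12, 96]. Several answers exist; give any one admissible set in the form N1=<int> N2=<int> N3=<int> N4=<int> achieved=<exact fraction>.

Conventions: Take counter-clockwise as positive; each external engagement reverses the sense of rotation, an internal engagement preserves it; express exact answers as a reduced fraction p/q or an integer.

N1=63 N2=31 N3=92 N4=47 achieved=5796/1457

2-stage fixed-axis compound train for ratio 5796/1457
target = 5796/1457 in lowest terms: an exact hit needs N1·N3 = k·5796 and N2·N4 = k·1457 for one integer k, every count in [12, 96]; additionally prefer no 1:1 stage (N1 ≠ N2, N3 ≠ N4)
k = 1: N1·N3 = 5796 = 63·92, N2·N4 = 1457 = 31·47
achieved = 63·92/(31·47) = 5796/1457; |achieved − target| = 0 ≤ 1449/36425 ✓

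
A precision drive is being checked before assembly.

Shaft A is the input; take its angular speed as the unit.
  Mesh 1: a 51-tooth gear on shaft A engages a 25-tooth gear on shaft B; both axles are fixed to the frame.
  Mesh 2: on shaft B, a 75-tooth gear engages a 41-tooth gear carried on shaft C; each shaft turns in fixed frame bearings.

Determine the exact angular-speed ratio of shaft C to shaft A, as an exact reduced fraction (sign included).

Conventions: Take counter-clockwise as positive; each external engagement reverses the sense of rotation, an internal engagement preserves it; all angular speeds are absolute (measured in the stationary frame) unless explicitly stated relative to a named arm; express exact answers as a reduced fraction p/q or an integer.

class = fixed-axis compound train [2 meshes; 2 ratios multiply, 2 sense flips]
mesh 1 [51T→25T]: running ratio 51/25, sense −
mesh 2 [75T→41T]: running ratio 153/41, sense +
ω_out/ω_in = 153/41

153/41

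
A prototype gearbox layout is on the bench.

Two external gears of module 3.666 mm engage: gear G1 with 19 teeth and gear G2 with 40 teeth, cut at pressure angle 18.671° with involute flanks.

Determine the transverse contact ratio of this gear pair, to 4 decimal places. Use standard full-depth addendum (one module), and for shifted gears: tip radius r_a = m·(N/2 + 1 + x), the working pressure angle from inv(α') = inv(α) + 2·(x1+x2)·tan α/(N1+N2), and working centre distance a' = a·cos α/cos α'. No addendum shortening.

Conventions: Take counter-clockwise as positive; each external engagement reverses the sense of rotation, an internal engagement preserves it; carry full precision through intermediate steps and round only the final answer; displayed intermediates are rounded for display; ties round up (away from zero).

1.6865

class = single-mesh tooth geometry [involute pair 19T × 40T, m = 3.666]
base radii: r_b1 = 32.994140, r_b2 = 69.461347
tip radii: r_a1 = 38.493000, r_a2 = 76.986000
no profile shift: α' = α, a' = a
action lengths: √(r_a1²−r_b1²) = 19.826694, √(r_a2²−r_b2²) = 33.195866
base pitch p_b = π·m·cos α = 10.910963
CR = (19.826694 + 33.195866 − 108.147000·sin 18.67100°)/10.910963 = 1.686476
contact ratio ≈ 1.6865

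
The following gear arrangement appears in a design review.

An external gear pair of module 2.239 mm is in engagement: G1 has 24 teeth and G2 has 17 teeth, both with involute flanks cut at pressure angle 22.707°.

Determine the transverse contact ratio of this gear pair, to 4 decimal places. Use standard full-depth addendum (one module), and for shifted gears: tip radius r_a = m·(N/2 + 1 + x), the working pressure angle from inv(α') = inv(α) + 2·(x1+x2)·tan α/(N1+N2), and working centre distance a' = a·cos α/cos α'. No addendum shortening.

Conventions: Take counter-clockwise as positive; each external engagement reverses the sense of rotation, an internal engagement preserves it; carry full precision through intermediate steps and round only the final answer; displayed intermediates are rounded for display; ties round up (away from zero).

1.4720

class = single-mesh tooth geometry [involute pair 24T × 17T, m = 2.239]
base radii: r_b1 = 24.785486, r_b2 = 17.556386
tip radii: r_a1 = 29.107000, r_a2 = 21.270500
no profile shift: α' = α, a' = a
action lengths: √(r_a1²−r_b1²) = 15.260967, √(r_a2²−r_b2²) = 12.008642
base pitch p_b = π·m·cos α = 6.488825
CR = (15.260967 + 12.008642 − 45.899500·sin 22.70700°)/6.488825 = 1.471998
contact ratio ≈ 1.4720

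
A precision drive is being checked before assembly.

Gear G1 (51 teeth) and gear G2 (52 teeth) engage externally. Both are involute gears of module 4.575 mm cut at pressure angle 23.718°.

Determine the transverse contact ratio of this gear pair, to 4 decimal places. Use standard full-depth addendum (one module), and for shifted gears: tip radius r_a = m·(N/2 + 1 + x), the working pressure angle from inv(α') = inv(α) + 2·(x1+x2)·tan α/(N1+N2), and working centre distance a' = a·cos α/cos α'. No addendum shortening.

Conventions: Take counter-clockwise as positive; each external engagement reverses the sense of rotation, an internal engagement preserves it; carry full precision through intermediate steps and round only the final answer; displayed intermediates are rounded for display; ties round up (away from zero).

1.5873

topology: single-mesh involute geometry — m = 4.575, 51T/52T pair
base radii: r_b1 = 106.808750, r_b2 = 108.903040
tip radii: r_a1 = 121.237500, r_a2 = 123.525000
no profile shift: α' = α, a' = a
action lengths: √(r_a1²−r_b1²) = 57.362202, √(r_a2²−r_b2²) = 58.297115
base pitch p_b = π·m·cos α = 13.158807
CR = (57.362202 + 58.297115 − 235.612500·sin 23.71800°)/13.158807 = 1.587349
contact ratio ≈ 1.5873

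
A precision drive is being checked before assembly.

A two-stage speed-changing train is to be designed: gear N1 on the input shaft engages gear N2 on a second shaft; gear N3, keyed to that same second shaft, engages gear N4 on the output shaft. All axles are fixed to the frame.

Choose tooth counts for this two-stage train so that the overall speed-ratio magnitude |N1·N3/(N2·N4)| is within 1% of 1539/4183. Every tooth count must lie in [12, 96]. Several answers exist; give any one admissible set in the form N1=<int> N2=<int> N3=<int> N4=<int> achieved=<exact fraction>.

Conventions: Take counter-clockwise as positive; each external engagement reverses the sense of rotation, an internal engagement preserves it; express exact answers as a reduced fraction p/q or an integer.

2-stage fixed-axis compound train for ratio 1539/4183
target = 1539/4183 in lowest terms: an exact hit needs N1·N3 = k·1539 and N2·N4 = k·4183 for one integer k, every count in [12, 96]; additionally prefer no 1:1 stage (N1 ≠ N2, N3 ≠ N4)
k = 1: N1·N3 = 1539 = 19·81, N2·N4 = 4183 = 47·89
achieved = 19·81/(47·89) = 1539/4183; |achieved − target| = 0 ≤ 1539/418300 ✓

N1=19 N2=47 N3=81 N4=89 achieved=1539/4183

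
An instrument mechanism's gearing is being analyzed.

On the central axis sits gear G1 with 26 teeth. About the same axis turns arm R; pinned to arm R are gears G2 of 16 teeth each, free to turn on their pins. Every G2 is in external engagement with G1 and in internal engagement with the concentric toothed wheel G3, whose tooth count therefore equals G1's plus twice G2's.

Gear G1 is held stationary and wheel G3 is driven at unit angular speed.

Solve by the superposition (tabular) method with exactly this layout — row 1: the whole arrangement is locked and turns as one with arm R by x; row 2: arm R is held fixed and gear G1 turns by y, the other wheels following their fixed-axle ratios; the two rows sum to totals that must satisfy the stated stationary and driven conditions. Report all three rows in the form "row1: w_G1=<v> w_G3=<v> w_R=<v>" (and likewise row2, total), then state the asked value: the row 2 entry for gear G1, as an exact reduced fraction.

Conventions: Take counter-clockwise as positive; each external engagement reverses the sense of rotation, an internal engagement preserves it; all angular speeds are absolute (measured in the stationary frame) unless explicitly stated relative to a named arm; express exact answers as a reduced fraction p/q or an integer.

row1: w_G1=29/42 w_G3=29/42 w_R=29/42
row2: w_G1=-29/42 w_G3=13/42 w_R=0
total: w_G1=0 w_G3=1 w_R=29/42
asked value: -29/42

recognized (axles ride arm R): planetary set, 26/16/58 teeth
row 1 (train locked, turned with arm): all members turn x
row 2: sun turns y, ring = −(26/58)·y, arm 0
boundary: total ω_sun = x + y = 0 and total ω_ring = x − (26/58)·y = 1  ⇒  y = -29/42, x = 29/42
row 2 ring = −(26/58)·(-29/42) = 13/42
totals (row 1 + row 2): sun 29/42 + (-29/42) = 0, ring 29/42 + 13/42 = 1, arm 29/42 + 0 = 29/42
asked cell (row2, sun) = -29/42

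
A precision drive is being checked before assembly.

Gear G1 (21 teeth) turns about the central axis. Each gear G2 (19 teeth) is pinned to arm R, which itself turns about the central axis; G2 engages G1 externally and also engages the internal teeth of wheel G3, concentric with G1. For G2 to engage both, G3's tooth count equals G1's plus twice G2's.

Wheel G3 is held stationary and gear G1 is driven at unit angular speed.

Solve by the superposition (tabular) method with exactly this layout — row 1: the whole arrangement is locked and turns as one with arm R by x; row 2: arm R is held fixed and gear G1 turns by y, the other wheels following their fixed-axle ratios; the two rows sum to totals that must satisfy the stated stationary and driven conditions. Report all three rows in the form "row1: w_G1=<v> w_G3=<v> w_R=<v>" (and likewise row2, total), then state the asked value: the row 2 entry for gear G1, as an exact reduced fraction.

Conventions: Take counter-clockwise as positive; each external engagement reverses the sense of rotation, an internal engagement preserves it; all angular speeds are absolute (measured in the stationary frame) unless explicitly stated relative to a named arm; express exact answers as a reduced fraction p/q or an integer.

planetary set (21T centre, 19T on arm, 59T internal) — Willis relation
row 1: whole set turns with the arm by x
row 2 (arm held, sun turns y): ω_ring = −(21/59)·y, ω_arm = 0
boundary: total ω_ring = x − (21/59)·y = 0 and total ω_sun = x + y = 1  ⇒  y = 59/80, x = 21/80
row 2 ring = −(21/59)·59/80 = -21/80
totals (row 1 + row 2): sun 21/80 + 59/80 = 1, ring 21/80 + (-21/80) = 0, arm 21/80 + 0 = 21/80
asked cell (row2, sun) = 59/80

row1: w_G1=21/80 w_G3=21/80 w_R=21/80
row2: w_G1=59/80 w_G3=-21/80 w_R=0
total: w_G1=1 w_G3=0 w_R=21/80
asked value: 59/80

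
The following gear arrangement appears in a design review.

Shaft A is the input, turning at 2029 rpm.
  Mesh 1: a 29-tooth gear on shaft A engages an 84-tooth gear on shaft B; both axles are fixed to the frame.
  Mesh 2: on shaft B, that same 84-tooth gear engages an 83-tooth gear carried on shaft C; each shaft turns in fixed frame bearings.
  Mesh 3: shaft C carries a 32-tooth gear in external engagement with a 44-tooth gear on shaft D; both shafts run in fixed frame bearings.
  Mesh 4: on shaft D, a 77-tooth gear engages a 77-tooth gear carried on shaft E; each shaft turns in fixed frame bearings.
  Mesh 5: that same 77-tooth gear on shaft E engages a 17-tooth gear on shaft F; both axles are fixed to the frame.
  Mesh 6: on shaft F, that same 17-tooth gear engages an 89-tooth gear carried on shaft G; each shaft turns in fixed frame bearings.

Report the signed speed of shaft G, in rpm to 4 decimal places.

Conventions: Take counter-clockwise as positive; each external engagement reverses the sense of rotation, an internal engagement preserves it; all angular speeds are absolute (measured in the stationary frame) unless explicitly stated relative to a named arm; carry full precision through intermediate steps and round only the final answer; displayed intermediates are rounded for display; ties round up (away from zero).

+446.0669 rpm

recognized (7 fixed axles, 6 meshes): fixed-axis compound train
mesh 1 [29T→84T]: ω = 2029.0000×29/84 = 700.4881 rpm, sense flips to −
mesh 2 [84T→83T]: ω = 700.4881×84/83 = 708.9277 rpm, sense flips to +
mesh 3 [32T→44T]: ω = 708.9277×32/44 = 515.5838 rpm, sense flips to −
mesh 4 [77T→77T]: ω = 515.5838×77/77 = 515.5838 rpm, sense flips to +
mesh 5 [77T→17T]: ω = 515.5838×77/17 = 2335.2913 rpm, sense flips to −
mesh 6 [17T→89T]: ω = 2335.2913×17/89 = 446.0669 rpm, sense flips to +
signed output speed = +446.0669 rpm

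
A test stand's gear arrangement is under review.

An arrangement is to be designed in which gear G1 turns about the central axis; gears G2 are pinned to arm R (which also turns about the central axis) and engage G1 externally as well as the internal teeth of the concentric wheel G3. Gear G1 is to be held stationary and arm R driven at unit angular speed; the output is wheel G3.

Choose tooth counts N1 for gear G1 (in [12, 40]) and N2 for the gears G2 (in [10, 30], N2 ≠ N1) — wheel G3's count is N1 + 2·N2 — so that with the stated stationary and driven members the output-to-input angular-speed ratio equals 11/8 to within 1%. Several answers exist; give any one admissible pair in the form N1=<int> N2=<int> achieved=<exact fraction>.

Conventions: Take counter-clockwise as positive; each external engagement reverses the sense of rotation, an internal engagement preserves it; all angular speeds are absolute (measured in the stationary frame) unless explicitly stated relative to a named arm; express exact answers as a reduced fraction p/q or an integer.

design class (target 11/8): planetary set
Willis with ω_sun = 0: ω_ring/ω_arm = (N1+N3)/N3; set equal to 11/8  ⇒  N3/N1 = 1/(11/8 − 1) = 8/3
N3 = N1 + 2·N2  ⇒  N2/N1 = (N3/N1 − 1)/2 = (8/3 − 1)/2 = 5/6
smallest multiple with N1 ≥ 12 and N2 ≥ 10: k = 2  ⇒  N1 = 2·6 = 12, N2 = 2·5 = 10 (N1 ≤ 40, N2 ≤ 30, N2 ≠ N1 ✓), N3 = 12 + 2·10 = 32
check: (N1+N3)/N3 with N1 = 12, N3 = 32 gives 11/8; |achieved − target| = 0 ≤ 11/800 ✓

N1=12 N2=10 achieved=11/8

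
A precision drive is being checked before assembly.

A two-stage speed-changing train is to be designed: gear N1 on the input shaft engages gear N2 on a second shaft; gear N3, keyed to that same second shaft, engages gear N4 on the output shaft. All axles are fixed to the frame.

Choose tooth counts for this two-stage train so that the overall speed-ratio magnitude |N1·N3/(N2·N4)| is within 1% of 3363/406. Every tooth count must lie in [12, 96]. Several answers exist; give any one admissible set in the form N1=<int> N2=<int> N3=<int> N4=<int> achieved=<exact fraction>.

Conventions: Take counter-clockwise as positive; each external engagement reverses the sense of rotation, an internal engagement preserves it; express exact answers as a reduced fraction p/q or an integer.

N1=57 N2=14 N3=59 N4=29 achieved=3363/406

design class (target 3363/406): fixed-axis compound train
target = 3363/406 in lowest terms: an exact hit needs N1·N3 = k·3363 and N2·N4 = k·406 for one integer k, every count in [12, 96]; additionally prefer no 1:1 stage (N1 ≠ N2, N3 ≠ N4)
k = 1: N1·N3 = 3363 = 57·59, N2·N4 = 406 = 14·29
achieved = 57·59/(14·29) = 3363/406; |achieved − target| = 0 ≤ 3363/40600 ✓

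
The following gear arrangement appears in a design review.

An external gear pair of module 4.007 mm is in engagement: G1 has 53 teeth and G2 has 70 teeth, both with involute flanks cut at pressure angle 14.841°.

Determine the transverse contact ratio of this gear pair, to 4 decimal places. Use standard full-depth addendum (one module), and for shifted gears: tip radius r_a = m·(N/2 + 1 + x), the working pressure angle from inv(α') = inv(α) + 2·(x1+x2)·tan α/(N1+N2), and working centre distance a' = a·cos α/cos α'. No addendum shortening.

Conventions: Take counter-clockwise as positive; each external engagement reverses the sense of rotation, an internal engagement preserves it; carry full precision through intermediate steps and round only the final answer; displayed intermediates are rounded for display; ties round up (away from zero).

single-mesh involute tooth geometry (53T engaging 70T at module 4.007)
base radii: r_b1 = 102.643189, r_b2 = 135.566476
tip radii: r_a1 = 110.192500, r_a2 = 144.252000
no profile shift: α' = α, a' = a
action lengths: √(r_a1²−r_b1²) = 40.084447, √(r_a2²−r_b2²) = 49.298785
base pitch p_b = π·m·cos α = 12.168418
CR = (40.084447 + 49.298785 − 246.430500·sin 14.84100°)/12.168418 = 2.158303
contact ratio ≈ 2.1583

2.1583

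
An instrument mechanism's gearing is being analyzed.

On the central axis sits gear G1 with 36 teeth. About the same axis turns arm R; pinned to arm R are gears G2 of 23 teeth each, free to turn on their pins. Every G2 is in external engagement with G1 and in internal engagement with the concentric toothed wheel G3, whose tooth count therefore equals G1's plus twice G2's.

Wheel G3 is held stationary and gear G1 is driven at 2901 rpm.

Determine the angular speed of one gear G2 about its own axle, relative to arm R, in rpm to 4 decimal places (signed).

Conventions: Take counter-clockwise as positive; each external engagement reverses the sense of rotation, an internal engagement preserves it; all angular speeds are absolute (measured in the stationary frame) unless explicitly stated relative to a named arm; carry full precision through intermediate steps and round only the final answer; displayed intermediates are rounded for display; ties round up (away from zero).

-3155.3987 rpm

topology: planetary set — G1 36T / G2 23T / G3 82T, arm = carrier (Willis)
normalise by the input: solve with ω_sun = 1, then scale by 2901 rpm
ring teeth: 36 + 2·23 = 82
36(ω_sun−ω_arm) = −82(ω_ring−ω_arm),  ω_ring = 0, ω_sun = 1
36(1−ω_arm) = −82(0−ω_arm)  ⇒  118·ω_arm = 36  ⇒  ω_arm = 18/59
sun–planet mesh: 36·(1−18/59) = −23·(ω_p−ω_arm)  ⇒  ω_p−ω_arm = -1476/1357
scale: ω_p−ω_arm = -1476/1357 × 2901 rpm = -3155.3987 rpm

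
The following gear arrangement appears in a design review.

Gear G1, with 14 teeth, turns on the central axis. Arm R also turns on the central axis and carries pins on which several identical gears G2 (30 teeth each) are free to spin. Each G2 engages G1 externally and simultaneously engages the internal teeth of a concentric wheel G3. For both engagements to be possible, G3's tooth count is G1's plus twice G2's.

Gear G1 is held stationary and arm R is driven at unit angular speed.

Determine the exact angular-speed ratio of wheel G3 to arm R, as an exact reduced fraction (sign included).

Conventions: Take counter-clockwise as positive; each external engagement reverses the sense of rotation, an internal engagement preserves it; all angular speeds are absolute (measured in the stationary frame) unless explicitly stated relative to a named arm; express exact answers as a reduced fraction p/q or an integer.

class = planetary set [G3 = 14+2·30 = 74; Willis about the carrier]
ring teeth: 14 + 2·30 = 74
14(ω_sun−ω_arm) = −74(ω_ring−ω_arm),  ω_sun = 0, ω_arm = 1
ω_ring = 1 − (14/74)(0−1) = 44/37
ω_out/ω_in = 44/37

44/37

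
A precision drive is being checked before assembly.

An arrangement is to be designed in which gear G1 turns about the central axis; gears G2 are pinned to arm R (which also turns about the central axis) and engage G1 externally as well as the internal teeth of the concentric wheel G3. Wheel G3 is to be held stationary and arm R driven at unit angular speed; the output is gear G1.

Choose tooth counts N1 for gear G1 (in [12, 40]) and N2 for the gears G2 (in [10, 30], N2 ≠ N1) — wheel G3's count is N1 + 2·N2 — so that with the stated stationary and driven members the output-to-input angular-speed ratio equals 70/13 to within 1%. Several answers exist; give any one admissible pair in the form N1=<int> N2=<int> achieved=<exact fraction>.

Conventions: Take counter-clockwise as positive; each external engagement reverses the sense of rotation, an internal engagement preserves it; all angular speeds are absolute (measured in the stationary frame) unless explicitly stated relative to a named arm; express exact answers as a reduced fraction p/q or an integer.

topology: planetary set — design target 70/13, arm = carrier (Willis)
Willis with ω_ring = 0: ω_sun/ω_arm = (N1+N3)/N1; set equal to 70/13  ⇒  N3/N1 = 70/13 − 1 = 57/13
N3 = N1 + 2·N2  ⇒  N2/N1 = (N3/N1 − 1)/2 = (57/13 − 1)/2 = 22/13
smallest multiple with N1 ≥ 12 and N2 ≥ 10: k = 1  ⇒  N1 = 1·13 = 13, N2 = 1·22 = 22 (N1 ≤ 40, N2 ≤ 30, N2 ≠ N1 ✓), N3 = 13 + 2·22 = 57
check: (N1+N3)/N1 with N1 = 13, N3 = 57 gives 70/13; |achieved − target| = 0 ≤ 7/130 ✓

N1=13 N2=22 achieved=70/13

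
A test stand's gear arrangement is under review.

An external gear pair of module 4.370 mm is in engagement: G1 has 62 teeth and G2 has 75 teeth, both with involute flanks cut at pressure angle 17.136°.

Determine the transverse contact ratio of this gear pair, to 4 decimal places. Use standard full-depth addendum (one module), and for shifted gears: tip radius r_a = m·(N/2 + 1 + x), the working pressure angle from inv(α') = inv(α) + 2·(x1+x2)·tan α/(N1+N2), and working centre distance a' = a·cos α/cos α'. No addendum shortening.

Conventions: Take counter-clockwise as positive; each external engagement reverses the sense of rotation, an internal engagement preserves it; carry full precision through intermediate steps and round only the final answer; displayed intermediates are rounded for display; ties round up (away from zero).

single-mesh involute tooth geometry (62T engaging 75T at module 4.370)
base radii: r_b1 = 129.456226, r_b2 = 156.600273
tip radii: r_a1 = 139.840000, r_a2 = 168.245000
no profile shift: α' = α, a' = a
action lengths: √(r_a1²−r_b1²) = 52.880159, √(r_a2²−r_b2²) = 61.503938
base pitch p_b = π·m·cos α = 13.119314
CR = (52.880159 + 61.503938 − 299.345000·sin 17.13600°)/13.119314 = 1.995900
contact ratio ≈ 1.9959

1.9959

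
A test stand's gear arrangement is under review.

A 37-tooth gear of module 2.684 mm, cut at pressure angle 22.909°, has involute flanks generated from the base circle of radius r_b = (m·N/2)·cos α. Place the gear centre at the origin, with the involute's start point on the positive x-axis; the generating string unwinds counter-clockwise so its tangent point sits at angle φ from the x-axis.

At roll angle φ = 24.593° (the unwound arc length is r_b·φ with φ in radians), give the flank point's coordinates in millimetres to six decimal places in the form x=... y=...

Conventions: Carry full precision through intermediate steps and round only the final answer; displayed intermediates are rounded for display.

topology: single-mesh involute geometry — m = 2.684, N = 37
pitch radius r_p = m·N/2 = 2.684·37/2 = 49.654000
base radius r_b = r_p·cos α = 49.654000·cos 22.909° = 45.737505
roll angle φ = 24.593° = 0.42922882 rad
x = r_b·(cos φ + φ·sin φ) = 49.758700
y = r_b·(sin φ − φ·cos φ) = 1.183574

x=49.758700 y=1.183574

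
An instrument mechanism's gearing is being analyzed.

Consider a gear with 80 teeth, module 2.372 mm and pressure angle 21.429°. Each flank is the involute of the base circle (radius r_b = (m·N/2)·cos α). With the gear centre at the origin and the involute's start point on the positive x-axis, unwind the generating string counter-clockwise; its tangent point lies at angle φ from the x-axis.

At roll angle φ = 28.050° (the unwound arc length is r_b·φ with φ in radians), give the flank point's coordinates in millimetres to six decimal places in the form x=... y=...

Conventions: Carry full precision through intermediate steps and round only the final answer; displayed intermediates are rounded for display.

x=98.279370 y=3.372320

class = single-mesh tooth geometry [base-circle involute, m = 2.372, 80T]
pitch radius r_p = m·N/2 = 2.372·80/2 = 94.880000
base radius r_b = r_p·cos α = 94.880000·cos 21.429° = 88.321042
roll angle φ = 28.050° = 0.48956486 rad
x = r_b·(cos φ + φ·sin φ) = 98.279370
y = r_b·(sin φ − φ·cos φ) = 3.372320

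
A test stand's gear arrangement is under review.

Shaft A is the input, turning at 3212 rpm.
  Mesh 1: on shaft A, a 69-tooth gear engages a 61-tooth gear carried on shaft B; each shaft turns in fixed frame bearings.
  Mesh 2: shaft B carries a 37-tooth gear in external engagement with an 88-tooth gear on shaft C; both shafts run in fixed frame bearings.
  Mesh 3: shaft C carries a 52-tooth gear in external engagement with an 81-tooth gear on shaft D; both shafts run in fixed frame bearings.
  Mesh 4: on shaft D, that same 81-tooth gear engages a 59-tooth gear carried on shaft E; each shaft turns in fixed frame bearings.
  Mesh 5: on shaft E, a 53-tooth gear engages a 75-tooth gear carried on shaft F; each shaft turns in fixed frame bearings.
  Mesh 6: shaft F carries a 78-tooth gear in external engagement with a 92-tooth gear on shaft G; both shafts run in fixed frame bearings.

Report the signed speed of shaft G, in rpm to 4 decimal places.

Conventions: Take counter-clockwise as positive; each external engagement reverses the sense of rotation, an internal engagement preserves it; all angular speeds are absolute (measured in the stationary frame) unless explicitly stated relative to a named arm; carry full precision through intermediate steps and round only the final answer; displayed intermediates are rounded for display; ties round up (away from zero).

+806.6526 rpm

class = fixed-axis compound train [6 meshes; 6 ratios multiply, 6 sense flips]
mesh 1 [69T→61T]: ω = 3212.0000×69/61 = 3633.2459 rpm, sense flips to −
mesh 2 [37T→88T]: ω = 3633.2459×37/88 = 1527.6148 rpm, sense flips to +
mesh 3 [52T→81T]: ω = 1527.6148×52/81 = 980.6910 rpm, sense flips to −
mesh 4 [81T→59T]: ω = 980.6910×81/59 = 1346.3723 rpm, sense flips to +
mesh 5 [53T→75T]: ω = 1346.3723×53/75 = 951.4364 rpm, sense flips to −
mesh 6 [78T→92T]: ω = 951.4364×78/92 = 806.6526 rpm, sense flips to +
signed output speed = +806.6526 rpm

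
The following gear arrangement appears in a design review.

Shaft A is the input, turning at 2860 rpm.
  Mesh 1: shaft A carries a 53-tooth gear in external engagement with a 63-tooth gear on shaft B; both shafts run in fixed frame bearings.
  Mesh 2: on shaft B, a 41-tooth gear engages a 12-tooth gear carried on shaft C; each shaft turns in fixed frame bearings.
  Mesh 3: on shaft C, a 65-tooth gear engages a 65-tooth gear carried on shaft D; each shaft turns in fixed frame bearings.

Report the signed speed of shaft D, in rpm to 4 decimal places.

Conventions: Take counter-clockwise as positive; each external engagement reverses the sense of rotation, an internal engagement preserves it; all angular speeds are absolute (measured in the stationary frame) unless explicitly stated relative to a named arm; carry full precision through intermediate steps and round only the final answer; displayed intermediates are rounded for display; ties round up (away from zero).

-8220.6085 rpm

class = fixed-axis compound train [3 meshes; 3 ratios multiply, 3 sense flips]
mesh 1 [53T→63T]: ω = 2860.0000×53/63 = 2406.0317 rpm, sense flips to −
mesh 2 [41T→12T]: ω = 2406.0317×41/12 = 8220.6085 rpm, sense flips to +
mesh 3 [65T→65T]: ω = 8220.6085×65/65 = 8220.6085 rpm, sense flips to −
signed output speed = -8220.6085 rpm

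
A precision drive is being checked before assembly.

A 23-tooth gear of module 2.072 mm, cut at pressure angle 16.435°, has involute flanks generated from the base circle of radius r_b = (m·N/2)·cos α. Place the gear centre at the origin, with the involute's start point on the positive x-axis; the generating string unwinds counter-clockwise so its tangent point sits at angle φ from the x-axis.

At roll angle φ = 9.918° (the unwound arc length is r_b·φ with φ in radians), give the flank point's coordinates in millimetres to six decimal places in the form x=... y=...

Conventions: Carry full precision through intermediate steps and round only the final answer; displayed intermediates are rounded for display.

single-mesh involute tooth geometry (23T wheel at module 2.072)
pitch radius r_p = m·N/2 = 2.072·23/2 = 23.828000
base radius r_b = r_p·cos α = 23.828000·cos 16.435° = 22.854419
roll angle φ = 9.918° = 0.17310176 rad
x = r_b·(cos φ + φ·sin φ) = 23.194266
y = r_b·(sin φ − φ·cos φ) = 0.039396

x=23.194266 y=0.039396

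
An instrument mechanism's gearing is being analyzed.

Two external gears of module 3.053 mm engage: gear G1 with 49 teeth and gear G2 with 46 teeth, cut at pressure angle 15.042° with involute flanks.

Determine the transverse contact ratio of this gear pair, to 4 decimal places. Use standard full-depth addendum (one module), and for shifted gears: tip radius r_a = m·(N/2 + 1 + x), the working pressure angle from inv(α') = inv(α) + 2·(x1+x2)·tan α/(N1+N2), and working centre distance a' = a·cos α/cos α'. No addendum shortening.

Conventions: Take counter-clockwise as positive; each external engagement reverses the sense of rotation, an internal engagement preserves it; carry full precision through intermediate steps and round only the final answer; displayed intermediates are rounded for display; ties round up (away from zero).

recognized (one external pair, fixed centres): single-mesh tooth geometry, m = 3.053, N1 = 49, N2 = 46
base radii: r_b1 = 72.235592, r_b2 = 67.813005
tip radii: r_a1 = 77.851500, r_a2 = 73.272000
no profile shift: α' = α, a' = a
action lengths: √(r_a1²−r_b1²) = 29.032314, √(r_a2²−r_b2²) = 27.752159
base pitch p_b = π·m·cos α = 9.262645
CR = (29.032314 + 27.752159 − 145.017500·sin 15.04200°)/9.262645 = 2.067283
contact ratio ≈ 2.0673

2.0673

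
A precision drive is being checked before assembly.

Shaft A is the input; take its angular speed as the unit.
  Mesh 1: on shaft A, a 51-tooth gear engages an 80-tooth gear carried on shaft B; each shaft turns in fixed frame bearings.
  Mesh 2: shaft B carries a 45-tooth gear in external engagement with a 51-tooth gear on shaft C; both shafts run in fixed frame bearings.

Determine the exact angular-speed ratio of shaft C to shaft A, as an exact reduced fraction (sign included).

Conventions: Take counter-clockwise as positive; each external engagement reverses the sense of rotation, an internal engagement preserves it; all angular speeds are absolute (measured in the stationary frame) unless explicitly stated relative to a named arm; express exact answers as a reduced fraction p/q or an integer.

class = fixed-axis compound train [2 meshes; 2 ratios multiply, 2 sense flips]
mesh 1 [51T→80T]: running ratio 51/80, sense −
mesh 2 [45T→51T]: running ratio 9/16, sense +
ω_out/ω_in = 9/16

9/16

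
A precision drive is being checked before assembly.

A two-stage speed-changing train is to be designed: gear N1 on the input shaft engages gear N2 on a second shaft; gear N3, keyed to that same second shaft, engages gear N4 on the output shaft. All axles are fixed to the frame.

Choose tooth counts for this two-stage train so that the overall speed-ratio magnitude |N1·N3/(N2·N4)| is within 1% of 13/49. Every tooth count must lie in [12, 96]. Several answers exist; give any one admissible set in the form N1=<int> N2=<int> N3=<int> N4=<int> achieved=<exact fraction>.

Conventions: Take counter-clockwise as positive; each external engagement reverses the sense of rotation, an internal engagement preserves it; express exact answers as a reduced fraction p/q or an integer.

N1=12 N2=49 N3=13 N4=12 achieved=13/49

topology: fixed-axis compound train — 2 stages, target 13/49
target = 13/49 in lowest terms: an exact hit needs N1·N3 = k·13 and N2·N4 = k·49 for one integer k, every count in [12, 96]; additionally prefer no 1:1 stage (N1 ≠ N2, N3 ≠ N4)
k = 1…11: no 1:1-free in-range split of k·13 and k·49 into factor pairs; take k = 12
k = 12: N1·N3 = 156 = 12·13, N2·N4 = 588 = 49·12
achieved = 12·13/(49·12) = 13/49; |achieved − target| = 0 ≤ 13/4900 ✓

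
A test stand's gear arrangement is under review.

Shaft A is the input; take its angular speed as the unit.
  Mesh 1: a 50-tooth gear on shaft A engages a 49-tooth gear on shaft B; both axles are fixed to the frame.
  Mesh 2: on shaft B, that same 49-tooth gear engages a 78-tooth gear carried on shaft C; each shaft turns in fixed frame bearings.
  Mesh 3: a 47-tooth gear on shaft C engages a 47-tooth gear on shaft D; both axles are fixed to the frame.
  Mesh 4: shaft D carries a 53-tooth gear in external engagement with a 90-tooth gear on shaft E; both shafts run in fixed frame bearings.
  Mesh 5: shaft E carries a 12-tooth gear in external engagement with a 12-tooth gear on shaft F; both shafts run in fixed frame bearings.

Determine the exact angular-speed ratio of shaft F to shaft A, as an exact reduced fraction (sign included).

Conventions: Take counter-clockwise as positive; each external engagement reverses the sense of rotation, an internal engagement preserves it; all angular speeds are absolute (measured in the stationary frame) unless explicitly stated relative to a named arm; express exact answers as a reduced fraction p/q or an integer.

class = fixed-axis compound train [5 meshes; 5 ratios multiply, 5 sense flips]
mesh 1 [50T→49T]: running ratio 50/49, sense −
mesh 2 [49T→78T]: running ratio 25/39, sense +
mesh 3 [47T→47T]: running ratio 25/39, sense −
mesh 4 [53T→90T]: running ratio 265/702, sense +
mesh 5 [12T→12T]: running ratio 265/702, sense −
ω_out/ω_in = -265/702

-265/702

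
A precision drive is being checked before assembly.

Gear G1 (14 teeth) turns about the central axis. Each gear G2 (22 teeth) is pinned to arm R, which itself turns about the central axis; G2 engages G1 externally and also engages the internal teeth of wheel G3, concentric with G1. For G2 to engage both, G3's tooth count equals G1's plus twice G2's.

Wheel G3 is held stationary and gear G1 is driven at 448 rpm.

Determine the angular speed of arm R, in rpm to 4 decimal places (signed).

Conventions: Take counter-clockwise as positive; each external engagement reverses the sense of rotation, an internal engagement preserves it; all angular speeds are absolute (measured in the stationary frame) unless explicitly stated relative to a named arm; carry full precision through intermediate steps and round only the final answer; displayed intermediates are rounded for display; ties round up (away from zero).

topology: planetary set — G1 14T / G2 22T / G3 58T, arm = carrier (Willis)
normalise by the input: solve with ω_sun = 1, then scale by 448 rpm
ring teeth: 14 + 2·22 = 58
14(ω_sun−ω_arm) = −58(ω_ring−ω_arm),  ω_ring = 0, ω_sun = 1
14(1−ω_arm) = −58(0−ω_arm)  ⇒  72·ω_arm = 14  ⇒  ω_arm = 7/36
scale: ω_arm = 7/36 × 448 rpm = +87.1111 rpm

+87.1111 rpm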